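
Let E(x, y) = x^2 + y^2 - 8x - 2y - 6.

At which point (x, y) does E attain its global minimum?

E(x,y) separates as P(x) + Q(y) − 6, so its minimum is min P + min Q − 6.
P'(x) = 2x - 8 vanishes at x ∈ {4}; Q'(y) = 2y - 2 vanishes at y ∈ {1}.
Local minima of P (where P''>0): P(4)=-16. Local minima of Q: Q(1)=-1.
So the global minimum of E is P(4) + Q(1) − 6 = -16 − 1 − 6 = -23, attained at (4, 1).

(4, 1)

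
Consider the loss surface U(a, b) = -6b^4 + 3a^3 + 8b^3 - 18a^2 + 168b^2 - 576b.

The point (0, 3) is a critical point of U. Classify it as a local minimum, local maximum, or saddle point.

The mixed partial ∂²U/∂a∂b is 0, so the Hessian at any point is diag(U_aa, U_bb) = diag(18(a - 2), 24(-3b^2 + 2b + 14)).
At (0, 3): H = diag(-36, -168).
Both eigenvalues are negative, so H is negative definite: a local maximum.

local maximum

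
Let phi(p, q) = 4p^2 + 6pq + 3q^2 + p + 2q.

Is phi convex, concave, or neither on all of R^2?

phi is quadratic, so its Hessian is the constant matrix H = [[8, 6], [6, 6]].
det(H) = 12, tr(H) = 14.
det(H) > 0 and tr(H) > 0, so H is positive definite everywhere: convex.

convex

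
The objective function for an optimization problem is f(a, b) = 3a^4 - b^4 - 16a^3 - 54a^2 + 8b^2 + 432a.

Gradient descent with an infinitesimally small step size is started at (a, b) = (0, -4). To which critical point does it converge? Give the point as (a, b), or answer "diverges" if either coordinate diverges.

f is separable, so gradient descent decouples: a follows -∂f/∂a, b follows -∂f/∂b.
∂f/∂a = 12(a - 4)(a - 3)(a + 3); at a=0 this is 432, so a decreases.
∂f/∂b = -4b(b - 2)(b + 2); at b=-4 this is 192, so b decreases.
The b-coordinate has no critical point in that direction and runs off to infinity.

diverges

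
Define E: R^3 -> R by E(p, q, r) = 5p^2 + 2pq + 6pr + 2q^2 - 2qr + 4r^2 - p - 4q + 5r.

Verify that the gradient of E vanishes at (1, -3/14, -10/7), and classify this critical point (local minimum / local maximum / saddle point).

∇E = (10p + 2q + 6r - 1, 2p + 4q - 2r - 4, 6p - 2q + 8r + 5); substituting (1, -3/14, -10/7) gives ∇E = (0, 0, 0), so (1, -3/14, -10/7) is indeed a critical point.
The Hessian is constant: H = [[10, 2, 6], [2, 4, -2], [6, -2, 8]].
Leading principal minors: Δ₁ = 10, Δ₂ = 36, Δ₃ = 56.
All leading minors are positive, so H is positive definite: a local minimum.

local minimum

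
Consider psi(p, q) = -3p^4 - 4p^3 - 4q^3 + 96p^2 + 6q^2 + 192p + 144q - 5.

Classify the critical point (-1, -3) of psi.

local minimum

The mixed partial ∂²psi/∂p∂q is 0, so the Hessian at any point is diag(psi_pp, psi_qq) = diag(12(-3p^2 - 2p + 16), 12(-2q + 1)).
At (-1, -3): H = diag(180, 84).
Both eigenvalues are positive, so H is positive definite: a local minimum.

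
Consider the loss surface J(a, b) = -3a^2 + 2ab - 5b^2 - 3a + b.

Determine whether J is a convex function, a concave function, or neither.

J is quadratic, so its Hessian is the constant matrix H = [[-6, 2], [2, -10]].
det(H) = 56, tr(H) = -16.
det(H) > 0 and tr(H) < 0, so H is negative definite everywhere: concave.

concave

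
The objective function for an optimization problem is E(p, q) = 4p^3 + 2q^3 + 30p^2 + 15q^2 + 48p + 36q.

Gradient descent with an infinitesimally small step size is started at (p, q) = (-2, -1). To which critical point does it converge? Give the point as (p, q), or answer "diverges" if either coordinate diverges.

E is separable, so gradient descent decouples: p follows -∂E/∂p, q follows -∂E/∂q.
∂E/∂p = 12(p + 1)(p + 4); at p=-2 this is -24, so p increases.
∂E/∂q = 6(q + 2)(q + 3); at q=-1 this is 12, so q decreases.
p converges to its nearest critical value -1 (a local min of the p-part); q converges to -2. The iterate converges to (-1, -2).

(-1, -2)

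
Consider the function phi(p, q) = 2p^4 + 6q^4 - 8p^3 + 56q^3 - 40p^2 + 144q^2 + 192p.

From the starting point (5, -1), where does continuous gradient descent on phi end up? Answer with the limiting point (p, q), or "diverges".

(4, 0)

phi is separable, so gradient descent decouples: p follows -∂phi/∂p, q follows -∂phi/∂q.
∂phi/∂p = 8(p - 4)(p - 2)(p + 3); at p=5 this is 192, so p decreases.
∂phi/∂q = 24q(q + 3)(q + 4); at q=-1 this is -144, so q increases.
p converges to its nearest critical value 4 (a local min of the p-part); q converges to 0. The iterate converges to (4, 0).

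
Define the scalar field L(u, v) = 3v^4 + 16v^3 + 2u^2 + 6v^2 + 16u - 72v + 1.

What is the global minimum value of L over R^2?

L(u,v) separates as P(u) + Q(v) + 1, so its minimum is min P + min Q + 1.
P'(u) = 4u + 16 vanishes at u ∈ {-4}; Q'(v) = 12(v - 1)(v + 2)(v + 3) vanishes at v ∈ {-3, -2, 1}.
Local minima of P (where P''>0): P(-4)=-32. Local minima of Q: Q(-3)=81, Q(1)=-47.
So the global minimum of L is P(-4) + Q(1) + 1 = -32 − 47 + 1 = -78, attained at (-4, 1).

-78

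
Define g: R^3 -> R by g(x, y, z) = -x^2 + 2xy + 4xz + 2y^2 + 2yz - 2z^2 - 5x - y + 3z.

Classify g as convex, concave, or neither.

neither

g is quadratic, so its Hessian is the constant matrix H = [[-2, 2, 4], [2, 4, 2], [4, 2, -4]].
Leading principal minors: -2, -12, 24.
Neither pattern holds ⇒ H is indefinite ⇒ neither convex nor concave.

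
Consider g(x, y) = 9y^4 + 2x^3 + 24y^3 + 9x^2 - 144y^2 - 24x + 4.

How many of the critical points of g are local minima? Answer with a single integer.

2

g separates as a function of x plus a function of y, so ∇g=0 decouples.
∂g/∂x = 6(x - 1)(x + 4) = 0 at x ∈ {-4, 1}; ∂g/∂y = 36y(y - 2)(y + 4) = 0 at y ∈ {-4, 0, 2}.
The Hessian is diagonal: diag(g_xx, g_yy). Second derivatives: g_xx(-4)=-30, g_xx(1)=30; g_yy(-4)=864, g_yy(0)=-288, g_yy(2)=432.
Local minima occur where both diagonal entries positive: (1, -4), (1, 2). Count: 2.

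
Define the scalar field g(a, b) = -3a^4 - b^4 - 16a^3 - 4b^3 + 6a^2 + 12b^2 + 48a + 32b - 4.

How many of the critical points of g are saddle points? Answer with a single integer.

4

g separates as a function of a plus a function of b, so ∇g=0 decouples.
∂g/∂a = -12(a - 1)(a + 1)(a + 4) = 0 at a ∈ {-4, -1, 1}; ∂g/∂b = -4(b - 2)(b + 1)(b + 4) = 0 at b ∈ {-4, -1, 2}.
The Hessian is diagonal: diag(g_aa, g_bb). Second derivatives: g_aa(-4)=-180, g_aa(-1)=72, g_aa(1)=-120; g_bb(-4)=-72, g_bb(-1)=36, g_bb(2)=-72.
Saddle points occur where the two diagonal entries have opposite signs: (-4, -1), (-1, -4), (-1, 2), (1, -1). Count: 4.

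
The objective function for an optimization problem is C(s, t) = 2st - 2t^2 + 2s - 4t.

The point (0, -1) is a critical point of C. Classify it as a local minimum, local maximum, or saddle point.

The Hessian of C is constant: H = [[0, 2], [2, -4]].
det(H) = 0·(-4) − 2² = -4.
Since det(H) < 0, H is indefinite and the critical point is a saddle point.

saddle point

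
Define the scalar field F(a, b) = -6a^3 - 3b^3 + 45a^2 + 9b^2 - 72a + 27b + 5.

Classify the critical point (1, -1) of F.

The mixed partial ∂²F/∂a∂b is 0, so the Hessian at any point is diag(F_aa, F_bb) = diag(18(-2a + 5), 18(-b + 1)).
At (1, -1): H = diag(54, 36).
Both eigenvalues are positive, so H is positive definite: a local minimum.

local minimum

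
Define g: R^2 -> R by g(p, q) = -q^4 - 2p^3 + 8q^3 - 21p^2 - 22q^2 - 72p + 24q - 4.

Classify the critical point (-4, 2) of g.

The mixed partial ∂²g/∂p∂q is 0, so the Hessian at any point is diag(g_pp, g_qq) = diag(-6(2p + 7), 4(-3q^2 + 12q - 11)).
At (-4, 2): H = diag(6, 4).
Both eigenvalues are positive, so H is positive definite: a local minimum.

local minimum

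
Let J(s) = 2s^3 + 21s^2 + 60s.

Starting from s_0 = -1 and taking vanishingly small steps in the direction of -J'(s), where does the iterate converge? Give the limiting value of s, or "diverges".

J'(s) = 6(s + 2)(s + 5), so J'(-1) = 24.
Gradient descent moves in the -J' direction, i.e. s is decreasing.
The nearest critical point in that direction is s = -2, where J'' = 18 > 0 (a local minimum). The iterate converges there.

-2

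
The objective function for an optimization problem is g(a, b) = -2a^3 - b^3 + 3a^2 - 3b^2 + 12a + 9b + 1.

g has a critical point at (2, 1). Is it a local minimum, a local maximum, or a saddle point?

local maximum

The mixed partial ∂²g/∂a∂b is 0, so the Hessian at any point is diag(g_aa, g_bb) = diag(6(-2a + 1), -6(b + 1)).
At (2, 1): H = diag(-18, -12).
Both eigenvalues are negative, so H is negative definite: a local maximum.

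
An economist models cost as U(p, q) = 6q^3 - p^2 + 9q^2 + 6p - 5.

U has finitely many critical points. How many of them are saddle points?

U separates as a function of p plus a function of q, so ∇U=0 decouples.
∂U/∂p = -2(p - 3) = 0 at p ∈ {3}; ∂U/∂q = 18q(q + 1) = 0 at q ∈ {-1, 0}.
The Hessian is diagonal: diag(U_pp, U_qq). Second derivatives: U_pp(3)=-2; U_qq(-1)=-18, U_qq(0)=18.
Saddle points occur where the two diagonal entries have opposite signs: (3, 0). Count: 1.

1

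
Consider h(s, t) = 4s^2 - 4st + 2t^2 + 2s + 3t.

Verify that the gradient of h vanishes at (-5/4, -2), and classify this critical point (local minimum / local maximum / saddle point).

local minimum

∇h = (8s - 4t + 2, -4s + 4t + 3); substituting (-5/4, -2) gives ∇h = (0, 0), so (-5/4, -2) is indeed a critical point.
The Hessian of h is constant: H = [[8, -4], [-4, 4]].
det(H) = 8·4 − (-4)² = 16.
det(H) > 0 and tr(H) = 12 > 0, so H is positive definite and the point is a local minimum.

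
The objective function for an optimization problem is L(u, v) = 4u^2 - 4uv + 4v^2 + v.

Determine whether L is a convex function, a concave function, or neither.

L is quadratic, so its Hessian is the constant matrix H = [[8, -4], [-4, 8]].
det(H) = 48, tr(H) = 16.
det(H) > 0 and tr(H) > 0, so H is positive definite everywhere: convex.

convex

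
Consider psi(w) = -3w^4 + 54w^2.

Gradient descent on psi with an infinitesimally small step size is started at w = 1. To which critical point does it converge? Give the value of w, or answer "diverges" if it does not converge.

psi'(w) = -12w(w - 3)(w + 3), so psi'(1) = 96.
Gradient descent moves in the -psi' direction, i.e. w is decreasing.
The nearest critical point in that direction is w = 0, where psi'' = 108 > 0 (a local minimum). The iterate converges there.

0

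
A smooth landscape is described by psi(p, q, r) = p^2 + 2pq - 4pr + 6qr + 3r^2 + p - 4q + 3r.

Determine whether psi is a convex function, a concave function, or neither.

psi is quadratic, so its Hessian is the constant matrix H = [[2, 2, -4], [2, 0, 6], [-4, 6, 6]].
Leading principal minors: 2, -4, -192.
Neither pattern holds ⇒ H is indefinite ⇒ neither convex nor concave.

neither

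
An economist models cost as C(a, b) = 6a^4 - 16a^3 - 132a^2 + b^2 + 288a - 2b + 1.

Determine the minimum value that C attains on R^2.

C(a,b) separates as P(a) + Q(b) + 1, so its minimum is min P + min Q + 1.
P'(a) = 24(a - 4)(a - 1)(a + 3) vanishes at a ∈ {-3, 1, 4}; Q'(b) = 2b - 2 vanishes at b ∈ {1}.
Local minima of P (where P''>0): P(-3)=-1134, P(4)=-448. Local minima of Q: Q(1)=-1.
So the global minimum of C is P(-3) + Q(1) + 1 = -1134 − 1 + 1 = -1134, attained at (-3, 1).

-1134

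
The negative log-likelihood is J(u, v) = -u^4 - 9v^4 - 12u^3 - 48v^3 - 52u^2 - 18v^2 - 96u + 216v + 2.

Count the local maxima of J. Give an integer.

J separates as a function of u plus a function of v, so ∇J=0 decouples.
∂J/∂u = -4(u + 2)(u + 3)(u + 4) = 0 at u ∈ {-4, -3, -2}; ∂J/∂v = -36(v - 1)(v + 2)(v + 3) = 0 at v ∈ {-3, -2, 1}.
The Hessian is diagonal: diag(J_uu, J_vv). Second derivatives: J_uu(-4)=-8, J_uu(-3)=4, J_uu(-2)=-8; J_vv(-3)=-144, J_vv(-2)=108, J_vv(1)=-432.
Local maxima occur where both diagonal entries negative: (-4, -3), (-4, 1), (-2, -3), (-2, 1). Count: 4.

4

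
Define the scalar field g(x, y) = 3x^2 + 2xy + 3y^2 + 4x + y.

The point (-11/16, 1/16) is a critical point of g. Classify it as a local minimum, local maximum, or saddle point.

The Hessian of g is constant: H = [[6, 2], [2, 6]].
det(H) = 6·6 − 2² = 32.
det(H) > 0 and tr(H) = 12 > 0, so H is positive definite and the point is a local minimum.

local minimum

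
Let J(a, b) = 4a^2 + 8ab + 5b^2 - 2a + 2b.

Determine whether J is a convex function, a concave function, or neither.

J is quadratic, so its Hessian is the constant matrix H = [[8, 8], [8, 10]].
det(H) = 16, tr(H) = 18.
det(H) > 0 and tr(H) > 0, so H is positive definite everywhere: convex.

convex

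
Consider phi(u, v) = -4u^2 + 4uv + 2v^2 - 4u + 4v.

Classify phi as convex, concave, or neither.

neither

phi is quadratic, so its Hessian is the constant matrix H = [[-8, 4], [4, 4]].
det(H) = -48, tr(H) = -4.
det(H) < 0, so H is indefinite: neither convex nor concave.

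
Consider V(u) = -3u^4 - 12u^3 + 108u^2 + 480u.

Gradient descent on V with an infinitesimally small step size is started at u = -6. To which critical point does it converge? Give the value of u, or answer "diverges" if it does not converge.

diverges

V'(u) = -12(u - 4)(u + 2)(u + 5), so V'(-6) = 480.
Gradient descent moves in the -V' direction, i.e. u is decreasing.
There is no critical point below u=-6, and V' keeps the same sign, so the iterate runs off to −∞.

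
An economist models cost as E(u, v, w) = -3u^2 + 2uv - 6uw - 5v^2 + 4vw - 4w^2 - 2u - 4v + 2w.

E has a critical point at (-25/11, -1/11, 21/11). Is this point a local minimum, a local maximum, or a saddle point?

The Hessian is constant: H = [[-6, 2, -6], [2, -10, 4], [-6, 4, -8]].
Leading principal minors: Δ₁ = -6, Δ₂ = 56, Δ₃ = -88.
The minors alternate sign starting negative (−, +, −), so H is negative definite: a local maximum.

local maximum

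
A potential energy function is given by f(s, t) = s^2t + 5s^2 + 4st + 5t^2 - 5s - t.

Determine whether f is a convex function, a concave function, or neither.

neither

The term s^2t is cubic, so the Hessian is not constant.
∂²f/∂s² = 2t + 10, which takes both signs as t varies (negative for sufficiently negative t). A diagonal entry of the Hessian changing sign means the Hessian is neither positive- nor negative-semidefinite on all of R^2.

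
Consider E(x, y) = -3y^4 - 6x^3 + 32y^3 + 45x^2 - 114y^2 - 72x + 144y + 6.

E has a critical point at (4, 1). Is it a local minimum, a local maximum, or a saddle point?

The mixed partial ∂²E/∂x∂y is 0, so the Hessian at any point is diag(E_xx, E_yy) = diag(18(-2x + 5), 12(-3y^2 + 16y - 19)).
At (4, 1): H = diag(-54, -72).
Both eigenvalues are negative, so H is negative definite: a local maximum.

local maximum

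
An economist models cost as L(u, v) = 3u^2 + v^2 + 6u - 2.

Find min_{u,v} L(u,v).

-5

L(u,v) separates as P(u) + Q(v) − 2, so its minimum is min P + min Q − 2.
P'(u) = 6u + 6 vanishes at u ∈ {-1}; Q'(v) = 2v vanishes at v ∈ {0}.
Local minima of P (where P''>0): P(-1)=-3. Local minima of Q: Q(0)=0.
So the global minimum of L is P(-1) + Q(0) − 2 = -3 + 0 − 2 = -5, attained at (-1, 0).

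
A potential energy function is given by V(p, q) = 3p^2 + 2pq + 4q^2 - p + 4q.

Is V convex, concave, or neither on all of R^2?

convex

V is quadratic, so its Hessian is the constant matrix H = [[6, 2], [2, 8]].
det(H) = 44, tr(H) = 14.
det(H) > 0 and tr(H) > 0, so H is positive definite everywhere: convex.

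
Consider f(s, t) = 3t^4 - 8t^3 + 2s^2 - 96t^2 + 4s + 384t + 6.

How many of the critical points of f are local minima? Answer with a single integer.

2

f separates as a function of s plus a function of t, so ∇f=0 decouples.
∂f/∂s = 4(s + 1) = 0 at s ∈ {-1}; ∂f/∂t = 12(t - 4)(t - 2)(t + 4) = 0 at t ∈ {-4, 2, 4}.
The Hessian is diagonal: diag(f_ss, f_tt). Second derivatives: f_ss(-1)=4; f_tt(-4)=576, f_tt(2)=-144, f_tt(4)=192.
Local minima occur where both diagonal entries positive: (-1, -4), (-1, 4). Count: 2.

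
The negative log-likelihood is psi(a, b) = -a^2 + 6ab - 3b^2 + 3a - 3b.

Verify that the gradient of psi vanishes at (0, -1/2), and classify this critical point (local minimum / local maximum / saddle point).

∇psi = (-2a + 6b + 3, 6a - 6b - 3); substituting (0, -1/2) gives ∇psi = (0, 0), so (0, -1/2) is indeed a critical point.
The Hessian of psi is constant: H = [[-2, 6], [6, -6]].
det(H) = (-2)·(-6) − 6² = -24.
Since det(H) < 0, H is indefinite and the critical point is a saddle point.

saddle point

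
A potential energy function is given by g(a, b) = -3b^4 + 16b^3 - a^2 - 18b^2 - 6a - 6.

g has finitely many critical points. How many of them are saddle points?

g separates as a function of a plus a function of b, so ∇g=0 decouples.
∂g/∂a = -2(a + 3) = 0 at a ∈ {-3}; ∂g/∂b = -12b(b - 3)(b - 1) = 0 at b ∈ {0, 1, 3}.
The Hessian is diagonal: diag(g_aa, g_bb). Second derivatives: g_aa(-3)=-2; g_bb(0)=-36, g_bb(1)=24, g_bb(3)=-72.
Saddle points occur where the two diagonal entries have opposite signs: (-3, 1). Count: 1.

1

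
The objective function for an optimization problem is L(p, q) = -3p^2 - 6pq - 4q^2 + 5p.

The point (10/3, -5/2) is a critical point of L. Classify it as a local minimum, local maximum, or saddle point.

local maximum

The Hessian of L is constant: H = [[-6, -6], [-6, -8]].
det(H) = (-6)·(-8) − (-6)² = 12.
det(H) > 0 and tr(H) = -14 < 0, so H is negative definite and the point is a local maximum.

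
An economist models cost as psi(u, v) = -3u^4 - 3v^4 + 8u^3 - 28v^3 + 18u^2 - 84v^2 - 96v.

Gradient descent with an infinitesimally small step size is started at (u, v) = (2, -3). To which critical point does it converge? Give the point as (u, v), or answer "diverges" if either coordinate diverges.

psi is separable, so gradient descent decouples: u follows -∂psi/∂u, v follows -∂psi/∂v.
∂psi/∂u = -12u(u - 3)(u + 1); at u=2 this is 72, so u decreases.
∂psi/∂v = -12(v + 1)(v + 2)(v + 4); at v=-3 this is -24, so v increases.
u converges to its nearest critical value 0 (a local min of the u-part); v converges to -2. The iterate converges to (0, -2).

(0, -2)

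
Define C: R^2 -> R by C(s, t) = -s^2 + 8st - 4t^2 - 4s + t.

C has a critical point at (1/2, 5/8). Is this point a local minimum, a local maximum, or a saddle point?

The Hessian of C is constant: H = [[-2, 8], [8, -8]].
det(H) = (-2)·(-8) − 8² = -48.
Since det(H) < 0, H is indefinite and the critical point is a saddle point.

saddle point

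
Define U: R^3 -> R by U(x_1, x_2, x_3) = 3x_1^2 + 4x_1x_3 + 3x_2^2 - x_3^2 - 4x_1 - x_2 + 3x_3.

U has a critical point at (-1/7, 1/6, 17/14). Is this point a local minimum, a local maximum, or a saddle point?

The Hessian is constant: H = [[6, 0, 4], [0, 6, 0], [4, 0, -2]].
Leading principal minors: Δ₁ = 6, Δ₂ = 36, Δ₃ = -168.
The minors fit neither the all-positive nor the alternating-sign pattern, so H is indefinite: a saddle point.

saddle point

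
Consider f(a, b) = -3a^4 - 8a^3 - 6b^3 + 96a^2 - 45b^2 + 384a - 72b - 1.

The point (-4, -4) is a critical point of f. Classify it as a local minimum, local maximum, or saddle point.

saddle point

The mixed partial ∂²f/∂a∂b is 0, so the Hessian at any point is diag(f_aa, f_bb) = diag(12(-3a^2 - 4a + 16), -18(2b + 5)).
At (-4, -4): H = diag(-192, 54).
The eigenvalues have opposite signs, so H is indefinite: a saddle point.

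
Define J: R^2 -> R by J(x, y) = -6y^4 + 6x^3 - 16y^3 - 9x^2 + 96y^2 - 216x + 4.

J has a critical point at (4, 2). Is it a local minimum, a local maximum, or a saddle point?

The mixed partial ∂²J/∂x∂y is 0, so the Hessian at any point is diag(J_xx, J_yy) = diag(18(2x - 1), 24(-3y^2 - 4y + 8)).
At (4, 2): H = diag(126, -288).
The eigenvalues have opposite signs, so H is indefinite: a saddle point.

saddle point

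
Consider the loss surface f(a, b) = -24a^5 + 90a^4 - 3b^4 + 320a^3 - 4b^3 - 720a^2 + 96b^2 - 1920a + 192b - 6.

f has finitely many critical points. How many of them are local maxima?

f separates as a function of a plus a function of b, so ∇f=0 decouples.
∂f/∂a = -120(a - 4)(a - 2)(a + 1)(a + 2) = 0 at a ∈ {-2, -1, 2, 4}; ∂f/∂b = -12(b - 4)(b + 1)(b + 4) = 0 at b ∈ {-4, -1, 4}.
The Hessian is diagonal: diag(f_aa, f_bb). Second derivatives: f_aa(-2)=2880, f_aa(-1)=-1800, f_aa(2)=2880, f_aa(4)=-7200; f_bb(-4)=-288, f_bb(-1)=180, f_bb(4)=-480.
Local maxima occur where both diagonal entries negative: (-1, -4), (-1, 4), (4, -4), (4, 4). Count: 4.

4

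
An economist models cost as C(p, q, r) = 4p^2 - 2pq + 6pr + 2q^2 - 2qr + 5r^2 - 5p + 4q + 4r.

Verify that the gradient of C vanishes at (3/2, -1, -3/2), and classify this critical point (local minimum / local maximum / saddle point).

∇C = (8p - 2q + 6r - 5, -2p + 4q - 2r + 4, 6p - 2q + 10r + 4); substituting (3/2, -1, -3/2) gives ∇C = (0, 0, 0), so (3/2, -1, -3/2) is indeed a critical point.
The Hessian is constant: H = [[8, -2, 6], [-2, 4, -2], [6, -2, 10]].
Leading principal minors: Δ₁ = 8, Δ₂ = 28, Δ₃ = 152.
All leading minors are positive, so H is positive definite: a local minimum.

local minimum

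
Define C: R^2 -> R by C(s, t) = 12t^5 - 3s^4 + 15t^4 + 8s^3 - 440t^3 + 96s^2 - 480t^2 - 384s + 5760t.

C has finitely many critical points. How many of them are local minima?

C separates as a function of s plus a function of t, so ∇C=0 decouples.
∂C/∂s = -12(s - 4)(s - 2)(s + 4) = 0 at s ∈ {-4, 2, 4}; ∂C/∂t = 60(t - 4)(t - 2)(t + 3)(t + 4) = 0 at t ∈ {-4, -3, 2, 4}.
The Hessian is diagonal: diag(C_ss, C_tt). Second derivatives: C_ss(-4)=-576, C_ss(2)=144, C_ss(4)=-192; C_tt(-4)=-2880, C_tt(-3)=2100, C_tt(2)=-3600, C_tt(4)=6720.
Local minima occur where both diagonal entries positive: (2, -3), (2, 4). Count: 2.

2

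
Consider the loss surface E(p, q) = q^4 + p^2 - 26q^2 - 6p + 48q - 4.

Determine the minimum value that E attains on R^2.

E(p,q) separates as A(p) + B(q) − 4, so its minimum is min A + min B − 4.
A'(p) = 2p - 6 vanishes at p ∈ {3}; B'(q) = 4(q - 3)(q - 1)(q + 4) vanishes at q ∈ {-4, 1, 3}.
Local minima of A (where A''>0): A(3)=-9. Local minima of B: B(-4)=-352, B(3)=-9.
So the global minimum of E is A(3) + B(-4) − 4 = -9 − 352 − 4 = -365, attained at (3, -4).

-365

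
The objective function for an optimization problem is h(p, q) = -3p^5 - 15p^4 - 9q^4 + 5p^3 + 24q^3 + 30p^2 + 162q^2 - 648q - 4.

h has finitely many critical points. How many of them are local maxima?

4

h separates as a function of p plus a function of q, so ∇h=0 decouples.
∂h/∂p = -15p(p - 1)(p + 1)(p + 4) = 0 at p ∈ {-4, -1, 0, 1}; ∂h/∂q = -36(q - 3)(q - 2)(q + 3) = 0 at q ∈ {-3, 2, 3}.
The Hessian is diagonal: diag(h_pp, h_qq). Second derivatives: h_pp(-4)=900, h_pp(-1)=-90, h_pp(0)=60, h_pp(1)=-150; h_qq(-3)=-1080, h_qq(2)=180, h_qq(3)=-216.
Local maxima occur where both diagonal entries negative: (-1, -3), (-1, 3), (1, -3), (1, 3). Count: 4.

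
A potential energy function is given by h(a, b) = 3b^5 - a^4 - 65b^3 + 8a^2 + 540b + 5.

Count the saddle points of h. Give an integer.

h separates as a function of a plus a function of b, so ∇h=0 decouples.
∂h/∂a = -4a(a - 2)(a + 2) = 0 at a ∈ {-2, 0, 2}; ∂h/∂b = 15(b - 3)(b - 2)(b + 2)(b + 3) = 0 at b ∈ {-3, -2, 2, 3}.
The Hessian is diagonal: diag(h_aa, h_bb). Second derivatives: h_aa(-2)=-32, h_aa(0)=16, h_aa(2)=-32; h_bb(-3)=-450, h_bb(-2)=300, h_bb(2)=-300, h_bb(3)=450.
Saddle points occur where the two diagonal entries have opposite signs: (-2, -2), (-2, 3), (0, -3), (0, 2), (2, -2), (2, 3). Count: 6.

6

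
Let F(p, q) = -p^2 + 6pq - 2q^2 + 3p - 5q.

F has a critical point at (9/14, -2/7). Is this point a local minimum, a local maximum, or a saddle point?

The Hessian of F is constant: H = [[-2, 6], [6, -4]].
det(H) = (-2)·(-4) − 6² = -28.
Since det(H) < 0, H is indefinite and the critical point is a saddle point.

saddle point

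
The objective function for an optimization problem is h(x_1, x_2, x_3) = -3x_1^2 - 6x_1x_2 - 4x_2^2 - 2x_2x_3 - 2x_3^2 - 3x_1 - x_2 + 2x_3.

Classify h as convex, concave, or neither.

concave

h is quadratic, so its Hessian is the constant matrix H = [[-6, -6, 0], [-6, -8, -2], [0, -2, -4]].
Leading principal minors: -6, 12, -24.
Signs alternate −, +, − ⇒ H ≺ 0 ⇒ concave.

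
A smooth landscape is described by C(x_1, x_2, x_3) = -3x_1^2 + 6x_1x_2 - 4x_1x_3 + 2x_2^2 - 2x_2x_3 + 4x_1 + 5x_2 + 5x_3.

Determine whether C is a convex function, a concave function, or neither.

C is quadratic, so its Hessian is the constant matrix H = [[-6, 6, -4], [6, 4, -2], [-4, -2, 0]].
Leading principal minors: -6, -60, 56.
Neither pattern holds ⇒ H is indefinite ⇒ neither convex nor concave.

neither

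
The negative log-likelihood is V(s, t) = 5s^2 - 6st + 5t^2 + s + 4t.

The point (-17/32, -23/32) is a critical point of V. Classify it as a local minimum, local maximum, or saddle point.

The Hessian of V is constant: H = [[10, -6], [-6, 10]].
det(H) = 10·10 − (-6)² = 64.
det(H) > 0 and tr(H) = 20 > 0, so H is positive definite and the point is a local minimum.

local minimum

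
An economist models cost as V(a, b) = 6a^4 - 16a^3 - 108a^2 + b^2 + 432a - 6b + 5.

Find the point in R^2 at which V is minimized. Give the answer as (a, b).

V(a,b) separates as P(a) + Q(b) + 5, so its minimum is min P + min Q + 5.
P'(a) = 24(a - 3)(a - 2)(a + 3) vanishes at a ∈ {-3, 2, 3}; Q'(b) = 2b - 6 vanishes at b ∈ {3}.
Local minima of P (where P''>0): P(-3)=-1350, P(3)=378. Local minima of Q: Q(3)=-9.
So the global minimum of V is P(-3) + Q(3) + 5 = -1350 − 9 + 5 = -1354, attained at (-3, 3).

(-3, 3)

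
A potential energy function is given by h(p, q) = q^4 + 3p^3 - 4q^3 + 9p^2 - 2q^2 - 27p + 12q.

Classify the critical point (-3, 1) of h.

local maximum

The mixed partial ∂²h/∂p∂q is 0, so the Hessian at any point is diag(h_pp, h_qq) = diag(18(p + 1), 4(3q^2 - 6q - 1)).
At (-3, 1): H = diag(-36, -16).
Both eigenvalues are negative, so H is negative definite: a local maximum.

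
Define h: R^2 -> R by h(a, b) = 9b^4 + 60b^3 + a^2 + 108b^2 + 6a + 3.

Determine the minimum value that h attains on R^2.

-6

h(a,b) separates as P(a) + Q(b) + 3, so its minimum is min P + min Q + 3.
P'(a) = 2a + 6 vanishes at a ∈ {-3}; Q'(b) = 36b(b + 2)(b + 3) vanishes at b ∈ {-3, -2, 0}.
Local minima of P (where P''>0): P(-3)=-9. Local minima of Q: Q(-3)=81, Q(0)=0.
So the global minimum of h is P(-3) + Q(0) + 3 = -9 + 0 + 3 = -6, attained at (-3, 0).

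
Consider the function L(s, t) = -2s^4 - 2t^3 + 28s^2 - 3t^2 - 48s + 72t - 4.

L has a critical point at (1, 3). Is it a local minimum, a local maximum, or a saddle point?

saddle point

The mixed partial ∂²L/∂s∂t is 0, so the Hessian at any point is diag(L_ss, L_tt) = diag(8(-3s^2 + 7), -6(2t + 1)).
At (1, 3): H = diag(32, -42).
The eigenvalues have opposite signs, so H is indefinite: a saddle point.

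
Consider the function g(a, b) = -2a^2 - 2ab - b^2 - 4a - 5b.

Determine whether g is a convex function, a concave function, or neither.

g is quadratic, so its Hessian is the constant matrix H = [[-4, -2], [-2, -2]].
det(H) = 4, tr(H) = -6.
det(H) > 0 and tr(H) < 0, so H is negative definite everywhere: concave.

concave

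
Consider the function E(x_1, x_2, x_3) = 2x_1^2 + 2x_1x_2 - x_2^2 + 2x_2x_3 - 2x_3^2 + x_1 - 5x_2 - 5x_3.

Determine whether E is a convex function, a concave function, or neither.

neither

E is quadratic, so its Hessian is the constant matrix H = [[4, 2, 0], [2, -2, 2], [0, 2, -4]].
Leading principal minors: 4, -12, 32.
Neither pattern holds ⇒ H is indefinite ⇒ neither convex nor concave.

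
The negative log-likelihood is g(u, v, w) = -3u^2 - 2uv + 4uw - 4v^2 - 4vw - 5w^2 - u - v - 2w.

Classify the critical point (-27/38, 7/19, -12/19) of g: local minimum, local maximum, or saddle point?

local maximum

The Hessian is constant: H = [[-6, -2, 4], [-2, -8, -4], [4, -4, -10]].
Leading principal minors: Δ₁ = -6, Δ₂ = 44, Δ₃ = -152.
The minors alternate sign starting negative (−, +, −), so H is negative definite: a local maximum.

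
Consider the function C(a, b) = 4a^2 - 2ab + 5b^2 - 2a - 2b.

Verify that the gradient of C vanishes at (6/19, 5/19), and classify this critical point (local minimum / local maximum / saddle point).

local minimum

∇C = (8a - 2b - 2, -2a + 10b - 2); substituting (6/19, 5/19) gives ∇C = (0, 0), so (6/19, 5/19) is indeed a critical point.
The Hessian of C is constant: H = [[8, -2], [-2, 10]].
det(H) = 8·10 − (-2)² = 76.
det(H) > 0 and tr(H) = 18 > 0, so H is positive definite and the point is a local minimum.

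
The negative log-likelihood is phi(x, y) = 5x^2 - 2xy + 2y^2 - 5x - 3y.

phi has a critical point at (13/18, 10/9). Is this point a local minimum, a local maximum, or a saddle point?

The Hessian of phi is constant: H = [[10, -2], [-2, 4]].
det(H) = 10·4 − (-2)² = 36.
det(H) > 0 and tr(H) = 14 > 0, so H is positive definite and the point is a local minimum.

local minimum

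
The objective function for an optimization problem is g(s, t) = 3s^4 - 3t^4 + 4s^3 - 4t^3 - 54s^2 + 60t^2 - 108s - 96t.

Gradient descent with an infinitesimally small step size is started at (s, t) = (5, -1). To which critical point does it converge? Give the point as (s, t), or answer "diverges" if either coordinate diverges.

(3, 1)

g is separable, so gradient descent decouples: s follows -∂g/∂s, t follows -∂g/∂t.
∂g/∂s = 12(s - 3)(s + 1)(s + 3); at s=5 this is 1152, so s decreases.
∂g/∂t = -12(t - 2)(t - 1)(t + 4); at t=-1 this is -216, so t increases.
s converges to its nearest critical value 3 (a local min of the s-part); t converges to 1. The iterate converges to (3, 1).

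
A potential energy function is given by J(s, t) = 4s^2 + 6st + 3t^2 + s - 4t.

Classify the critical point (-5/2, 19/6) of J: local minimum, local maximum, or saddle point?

The Hessian of J is constant: H = [[8, 6], [6, 6]].
det(H) = 8·6 − 6² = 12.
det(H) > 0 and tr(H) = 14 > 0, so H is positive definite and the point is a local minimum.

local minimum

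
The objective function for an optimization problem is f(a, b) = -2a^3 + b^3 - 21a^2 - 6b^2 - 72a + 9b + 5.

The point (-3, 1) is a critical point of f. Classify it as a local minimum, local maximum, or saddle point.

The mixed partial ∂²f/∂a∂b is 0, so the Hessian at any point is diag(f_aa, f_bb) = diag(-6(2a + 7), 6(b - 2)).
At (-3, 1): H = diag(-6, -6).
Both eigenvalues are negative, so H is negative definite: a local maximum.

local maximum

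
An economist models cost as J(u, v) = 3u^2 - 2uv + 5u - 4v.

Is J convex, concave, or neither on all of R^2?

neither

J is quadratic, so its Hessian is the constant matrix H = [[6, -2], [-2, 0]].
det(H) = -4, tr(H) = 6.
det(H) < 0, so H is indefinite: neither convex nor concave.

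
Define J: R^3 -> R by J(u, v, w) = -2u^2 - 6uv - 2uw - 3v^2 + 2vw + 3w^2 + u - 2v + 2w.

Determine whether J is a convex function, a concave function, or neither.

neither

J is quadratic, so its Hessian is the constant matrix H = [[-4, -6, -2], [-6, -6, 2], [-2, 2, 6]].
Leading principal minors: -4, -12, 16.
Neither pattern holds ⇒ H is indefinite ⇒ neither convex nor concave.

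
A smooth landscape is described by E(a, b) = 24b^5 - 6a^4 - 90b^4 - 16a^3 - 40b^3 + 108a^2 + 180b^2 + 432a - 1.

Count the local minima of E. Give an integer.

2

E separates as a function of a plus a function of b, so ∇E=0 decouples.
∂E/∂a = -24(a - 3)(a + 2)(a + 3) = 0 at a ∈ {-3, -2, 3}; ∂E/∂b = 120b(b - 3)(b - 1)(b + 1) = 0 at b ∈ {-1, 0, 1, 3}.
The Hessian is diagonal: diag(E_aa, E_bb). Second derivatives: E_aa(-3)=-144, E_aa(-2)=120, E_aa(3)=-720; E_bb(-1)=-960, E_bb(0)=360, E_bb(1)=-480, E_bb(3)=2880.
Local minima occur where both diagonal entries positive: (-2, 0), (-2, 3). Count: 2.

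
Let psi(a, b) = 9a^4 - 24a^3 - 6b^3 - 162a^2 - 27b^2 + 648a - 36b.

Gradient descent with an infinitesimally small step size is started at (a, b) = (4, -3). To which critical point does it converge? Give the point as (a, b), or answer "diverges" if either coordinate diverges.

psi is separable, so gradient descent decouples: a follows -∂psi/∂a, b follows -∂psi/∂b.
∂psi/∂a = 36(a - 3)(a - 2)(a + 3); at a=4 this is 504, so a decreases.
∂psi/∂b = -18(b + 1)(b + 2); at b=-3 this is -36, so b increases.
a converges to its nearest critical value 3 (a local min of the a-part); b converges to -2. The iterate converges to (3, -2).

(3, -2)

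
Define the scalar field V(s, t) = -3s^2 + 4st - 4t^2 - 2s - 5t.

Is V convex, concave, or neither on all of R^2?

V is quadratic, so its Hessian is the constant matrix H = [[-6, 4], [4, -8]].
det(H) = 32, tr(H) = -14.
det(H) > 0 and tr(H) < 0, so H is negative definite everywhere: concave.

concave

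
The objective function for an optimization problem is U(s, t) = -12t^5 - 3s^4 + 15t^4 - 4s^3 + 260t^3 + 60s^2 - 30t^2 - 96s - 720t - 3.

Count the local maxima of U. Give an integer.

4

U separates as a function of s plus a function of t, so ∇U=0 decouples.
∂U/∂s = -12(s - 2)(s - 1)(s + 4) = 0 at s ∈ {-4, 1, 2}; ∂U/∂t = -60(t - 4)(t - 1)(t + 1)(t + 3) = 0 at t ∈ {-3, -1, 1, 4}.
The Hessian is diagonal: diag(U_ss, U_tt). Second derivatives: U_ss(-4)=-360, U_ss(1)=60, U_ss(2)=-72; U_tt(-3)=3360, U_tt(-1)=-1200, U_tt(1)=1440, U_tt(4)=-6300.
Local maxima occur where both diagonal entries negative: (-4, -1), (-4, 4), (2, -1), (2, 4). Count: 4.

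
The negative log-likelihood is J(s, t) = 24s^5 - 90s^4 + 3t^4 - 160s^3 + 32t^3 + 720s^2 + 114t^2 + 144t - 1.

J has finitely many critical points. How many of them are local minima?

J separates as a function of s plus a function of t, so ∇J=0 decouples.
∂J/∂s = 120s(s - 3)(s - 2)(s + 2) = 0 at s ∈ {-2, 0, 2, 3}; ∂J/∂t = 12(t + 1)(t + 3)(t + 4) = 0 at t ∈ {-4, -3, -1}.
The Hessian is diagonal: diag(J_ss, J_tt). Second derivatives: J_ss(-2)=-4800, J_ss(0)=1440, J_ss(2)=-960, J_ss(3)=1800; J_tt(-4)=36, J_tt(-3)=-24, J_tt(-1)=72.
Local minima occur where both diagonal entries positive: (0, -4), (0, -1), (3, -4), (3, -1). Count: 4.

4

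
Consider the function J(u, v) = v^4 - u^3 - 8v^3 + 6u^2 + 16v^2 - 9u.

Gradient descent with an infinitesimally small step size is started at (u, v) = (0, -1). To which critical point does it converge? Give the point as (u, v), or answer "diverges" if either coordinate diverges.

(1, 0)

J is separable, so gradient descent decouples: u follows -∂J/∂u, v follows -∂J/∂v.
∂J/∂u = -3(u - 3)(u - 1); at u=0 this is -9, so u increases.
∂J/∂v = 4v(v - 4)(v - 2); at v=-1 this is -60, so v increases.
u converges to its nearest critical value 1 (a local min of the u-part); v converges to 0. The iterate converges to (1, 0).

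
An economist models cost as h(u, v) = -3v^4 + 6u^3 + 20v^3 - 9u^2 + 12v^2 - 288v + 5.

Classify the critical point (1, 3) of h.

The mixed partial ∂²h/∂u∂v is 0, so the Hessian at any point is diag(h_uu, h_vv) = diag(18(2u - 1), 12(-3v^2 + 10v + 2)).
At (1, 3): H = diag(18, 60).
Both eigenvalues are positive, so H is positive definite: a local minimum.

local minimum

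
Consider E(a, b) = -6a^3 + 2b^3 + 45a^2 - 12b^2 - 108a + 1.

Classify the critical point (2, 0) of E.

The mixed partial ∂²E/∂a∂b is 0, so the Hessian at any point is diag(E_aa, E_bb) = diag(18(-2a + 5), 12(b - 2)).
At (2, 0): H = diag(18, -24).
The eigenvalues have opposite signs, so H is indefinite: a saddle point.

saddle point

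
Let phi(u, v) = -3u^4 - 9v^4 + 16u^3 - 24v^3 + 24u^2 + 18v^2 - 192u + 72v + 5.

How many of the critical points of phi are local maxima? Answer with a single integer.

phi separates as a function of u plus a function of v, so ∇phi=0 decouples.
∂phi/∂u = -12(u - 4)(u - 2)(u + 2) = 0 at u ∈ {-2, 2, 4}; ∂phi/∂v = -36(v - 1)(v + 1)(v + 2) = 0 at v ∈ {-2, -1, 1}.
The Hessian is diagonal: diag(phi_uu, phi_vv). Second derivatives: phi_uu(-2)=-288, phi_uu(2)=96, phi_uu(4)=-144; phi_vv(-2)=-108, phi_vv(-1)=72, phi_vv(1)=-216.
Local maxima occur where both diagonal entries negative: (-2, -2), (-2, 1), (4, -2), (4, 1). Count: 4.

4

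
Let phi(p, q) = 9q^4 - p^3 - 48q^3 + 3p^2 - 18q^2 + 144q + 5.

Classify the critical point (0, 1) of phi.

The mixed partial ∂²phi/∂p∂q is 0, so the Hessian at any point is diag(phi_pp, phi_qq) = diag(6(-p + 1), 36(3q^2 - 8q - 1)).
At (0, 1): H = diag(6, -216).
The eigenvalues have opposite signs, so H is indefinite: a saddle point.

saddle point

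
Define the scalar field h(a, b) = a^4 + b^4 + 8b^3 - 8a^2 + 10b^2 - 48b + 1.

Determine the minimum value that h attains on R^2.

-44

h(a,b) separates as P(a) + Q(b) + 1, so its minimum is min P + min Q + 1.
P'(a) = 4a(a - 2)(a + 2) vanishes at a ∈ {-2, 0, 2}; Q'(b) = 4(b - 1)(b + 3)(b + 4) vanishes at b ∈ {-4, -3, 1}.
Local minima of P (where P''>0): P(-2)=-16, P(2)=-16. Local minima of Q: Q(-4)=96, Q(1)=-29.
So the global minimum of h is P(-2) + Q(1) + 1 = -16 − 29 + 1 = -44, attained at (-2, 1).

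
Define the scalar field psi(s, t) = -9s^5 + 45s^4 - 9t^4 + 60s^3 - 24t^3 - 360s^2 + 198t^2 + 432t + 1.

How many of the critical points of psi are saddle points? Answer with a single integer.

6

psi separates as a function of s plus a function of t, so ∇psi=0 decouples.
∂psi/∂s = -45s(s - 4)(s - 2)(s + 2) = 0 at s ∈ {-2, 0, 2, 4}; ∂psi/∂t = -36(t - 3)(t + 1)(t + 4) = 0 at t ∈ {-4, -1, 3}.
The Hessian is diagonal: diag(psi_ss, psi_tt). Second derivatives: psi_ss(-2)=2160, psi_ss(0)=-720, psi_ss(2)=720, psi_ss(4)=-2160; psi_tt(-4)=-756, psi_tt(-1)=432, psi_tt(3)=-1008.
Saddle points occur where the two diagonal entries have opposite signs: (-2, -4), (-2, 3), (0, -1), (2, -4), (2, 3), (4, -1). Count: 6.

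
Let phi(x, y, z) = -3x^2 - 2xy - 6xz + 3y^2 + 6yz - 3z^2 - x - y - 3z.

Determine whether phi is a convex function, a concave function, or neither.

phi is quadratic, so its Hessian is the constant matrix H = [[-6, -2, -6], [-2, 6, 6], [-6, 6, -6]].
Leading principal minors: -6, -40, 384.
Neither pattern holds ⇒ H is indefinite ⇒ neither convex nor concave.

neither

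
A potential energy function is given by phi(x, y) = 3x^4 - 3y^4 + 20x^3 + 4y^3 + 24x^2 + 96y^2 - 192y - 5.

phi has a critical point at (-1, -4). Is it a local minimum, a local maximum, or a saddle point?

local maximum

The mixed partial ∂²phi/∂x∂y is 0, so the Hessian at any point is diag(phi_xx, phi_yy) = diag(12(3x^2 + 10x + 4), 12(-3y^2 + 2y + 16)).
At (-1, -4): H = diag(-36, -480).
Both eigenvalues are negative, so H is negative definite: a local maximum.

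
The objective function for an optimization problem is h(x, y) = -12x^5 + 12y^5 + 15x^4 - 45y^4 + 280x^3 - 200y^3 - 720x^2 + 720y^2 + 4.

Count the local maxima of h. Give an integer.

4

h separates as a function of x plus a function of y, so ∇h=0 decouples.
∂h/∂x = -60x(x - 3)(x - 2)(x + 4) = 0 at x ∈ {-4, 0, 2, 3}; ∂h/∂y = 60y(y - 4)(y - 2)(y + 3) = 0 at y ∈ {-3, 0, 2, 4}.
The Hessian is diagonal: diag(h_xx, h_yy). Second derivatives: h_xx(-4)=10080, h_xx(0)=-1440, h_xx(2)=720, h_xx(3)=-1260; h_yy(-3)=-6300, h_yy(0)=1440, h_yy(2)=-1200, h_yy(4)=3360.
Local maxima occur where both diagonal entries negative: (0, -3), (0, 2), (3, -3), (3, 2). Count: 4.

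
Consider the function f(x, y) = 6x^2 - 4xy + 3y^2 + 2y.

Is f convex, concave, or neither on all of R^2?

f is quadratic, so its Hessian is the constant matrix H = [[12, -4], [-4, 6]].
det(H) = 56, tr(H) = 18.
det(H) > 0 and tr(H) > 0, so H is positive definite everywhere: convex.

convex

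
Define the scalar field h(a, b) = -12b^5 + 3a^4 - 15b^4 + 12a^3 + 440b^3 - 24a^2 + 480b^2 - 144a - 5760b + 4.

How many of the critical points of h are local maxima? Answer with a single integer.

2

h separates as a function of a plus a function of b, so ∇h=0 decouples.
∂h/∂a = 12(a - 2)(a + 2)(a + 3) = 0 at a ∈ {-3, -2, 2}; ∂h/∂b = -60(b - 4)(b - 2)(b + 3)(b + 4) = 0 at b ∈ {-4, -3, 2, 4}.
The Hessian is diagonal: diag(h_aa, h_bb). Second derivatives: h_aa(-3)=60, h_aa(-2)=-48, h_aa(2)=240; h_bb(-4)=2880, h_bb(-3)=-2100, h_bb(2)=3600, h_bb(4)=-6720.
Local maxima occur where both diagonal entries negative: (-2, -3), (-2, 4). Count: 2.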